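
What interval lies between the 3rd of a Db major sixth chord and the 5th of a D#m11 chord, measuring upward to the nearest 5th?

The 3rd of Db major sixth is F; the 5th of D#m11 is A#.
3 letter names make it a third; at 5 semitones (a half step wider than major) the quality is augmented.

A3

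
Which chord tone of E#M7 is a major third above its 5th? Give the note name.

D##

E#Δ7 (E# major seventh): E#–G##–B#–D##.
The 5th is B#. A major third above B# is D##.
D## is the chord's 7th.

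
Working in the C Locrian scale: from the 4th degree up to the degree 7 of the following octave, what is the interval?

Spelling the C Locrian scale: C Db Eb F Gb Ab Bb.
The 4th degree is F and the 7th scale degree (up an octave) is Bb.
Counting 11 letters and 17 half steps from F gives a perfect eleventh.

perfect 11th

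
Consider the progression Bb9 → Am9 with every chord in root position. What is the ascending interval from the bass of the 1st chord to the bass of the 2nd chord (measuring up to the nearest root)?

The roots are Bb and A.
From Bb to A is 11 semitones, exactly the major seventh.

major 7th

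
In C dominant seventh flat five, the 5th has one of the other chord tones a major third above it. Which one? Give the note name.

The chord tones of C dominant seventh flat five are C E Gb Bb.
The 5th is Gb. A major third above Gb is Bb.
Bb is the chord's 7th.

Bb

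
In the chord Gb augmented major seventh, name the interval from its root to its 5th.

Gbmaj7#5: Gb-Bb-D-F.
Root = Gb; 5th = D.
5 letter names make it a fifth; at 8 semitones (a half step wider than perfect) the quality is augmented.

A5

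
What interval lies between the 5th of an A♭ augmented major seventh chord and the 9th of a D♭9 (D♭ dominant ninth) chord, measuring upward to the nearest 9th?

A♭ augmented major seventh has E as its 5th, and D♭9 (D♭ dominant ninth) has E♭ as its 9th.
8 letter names make it an octave; at 11 semitones (a half step narrower than perfect) the quality is diminished.

d8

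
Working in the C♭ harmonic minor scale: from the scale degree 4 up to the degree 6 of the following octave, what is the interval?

minor 10th

Spelling the C♭ harmonic minor scale: C♭ D♭ E𝄫 F♭ G♭ A𝄫 B♭.
Scale degree 4 = F♭; 6th scale degree (up an octave) = A𝄫.
10 letter names make it a tenth; at 15 semitones (a half step narrower than major) the quality is minor.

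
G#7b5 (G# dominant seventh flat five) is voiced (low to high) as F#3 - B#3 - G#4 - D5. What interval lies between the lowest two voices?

augmented fourth

Those voices are F#3 and B#3.
From F# to B#: 6 semitones over a fourth = augmented.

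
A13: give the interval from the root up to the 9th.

A13 (A dominant thirteenth) is spelled A C# E G B F#.
Root = A; 9th = B.
Counting 9 letters and 14 half steps from A gives a major ninth.

M9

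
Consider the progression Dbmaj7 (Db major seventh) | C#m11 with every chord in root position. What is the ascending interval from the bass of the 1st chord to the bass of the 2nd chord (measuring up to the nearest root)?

The roots are Db and C#.
From Db to C#: 12 semitones over a seventh = augmented.

augmented seventh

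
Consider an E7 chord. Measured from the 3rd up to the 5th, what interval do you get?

The chord tones of E7 are E–G♯–B–D.
3rd = G♯; 5th = B.
G♯ up to B is 3 semitones, a half step narrower than a major third, so the interval is minor.

minor third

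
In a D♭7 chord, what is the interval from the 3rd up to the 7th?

d5

D♭7 (D♭ dominant seventh): D♭-F-A♭-C♭.
The 3rd is F and the 7th is C♭.
F up to C♭ is 6 semitones, a half step narrower than a perfect fifth, so the interval is diminished.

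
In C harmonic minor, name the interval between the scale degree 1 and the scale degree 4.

perfect fourth

Spelling C harmonic minor: C D Eb F G Ab B.
That puts C below F.
C up to F spans 4 letter names and 5 semitones — a perfect fourth.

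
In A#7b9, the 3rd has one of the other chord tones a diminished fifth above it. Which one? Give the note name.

The chord tones of A# dominant seventh flat nine are A#-C##-E#-G#-B.
The 3rd is C##. A diminished fifth above C## is G#.
G# is the chord's 7th.

G#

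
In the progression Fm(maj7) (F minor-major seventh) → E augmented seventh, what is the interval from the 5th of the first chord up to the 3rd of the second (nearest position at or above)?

Fm(maj7) (F minor-major seventh) has C as its 5th, and E augmented seventh has G# as its 3rd.
From C to G#: 8 semitones over a fifth = augmented.

augmented 5th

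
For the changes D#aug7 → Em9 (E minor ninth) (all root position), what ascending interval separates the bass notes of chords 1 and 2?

m2

The roots are D# and E.
D# up to E is 1 semitone, a half step narrower than a major second, so the interval is minor.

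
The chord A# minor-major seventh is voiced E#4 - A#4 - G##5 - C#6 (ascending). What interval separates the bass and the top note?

minor thirteenth

The outer voices are E#4 and C#6.
From E# to C#: 20 semitones over a thirteenth = minor.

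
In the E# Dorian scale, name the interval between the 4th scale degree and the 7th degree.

E# dorian: E# F## G# A# B# C## D#.
The 4th scale degree is A# and the scale degree 7 is D#.
From A# to D# is 5 semitones, exactly the perfect fourth.

perfect fourth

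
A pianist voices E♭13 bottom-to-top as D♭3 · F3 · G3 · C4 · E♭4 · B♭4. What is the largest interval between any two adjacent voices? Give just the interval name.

Adjacent intervals: D♭3→F3 = major third; F3→G3 = major second; G3→C4 = perfect fourth; C4→E♭4 = minor third; E♭4→B♭4 = perfect fifth.
The largest is E♭4 to B♭4, a perfect fifth (7 semitones).

perfect fifth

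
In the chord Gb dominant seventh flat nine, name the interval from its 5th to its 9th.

diminished fifth

The chord tones of Gb7b9 are Gb–Bb–Db–Fb–Abb.
That puts Db below Abb.
Db up to Abb is 6 semitones, a half step narrower than a perfect fifth, so the interval is diminished.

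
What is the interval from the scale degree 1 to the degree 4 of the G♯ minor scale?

perfect fourth

Spelling the G♯ minor scale: G♯ A♯ B C♯ D♯ E F♯.
The scale degree 1 is G♯ and the 4th degree is C♯.
G♯ up to C♯ spans 4 letter names and 5 semitones — a perfect fourth.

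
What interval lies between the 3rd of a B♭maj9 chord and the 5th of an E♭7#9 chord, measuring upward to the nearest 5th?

m6

The 3rd of B♭maj9 is D; the 5th of E♭7#9 is B♭.
D up to B♭ is 8 semitones, a half step narrower than a major sixth, so the interval is minor.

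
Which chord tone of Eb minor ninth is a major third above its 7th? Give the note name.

F

Spelling the chord: Eb, Gb, Bb, Db, F.
The 7th is Db. A major third above Db is F.
F is the chord's 9th.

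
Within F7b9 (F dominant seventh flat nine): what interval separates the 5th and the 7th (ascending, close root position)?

m3

Spelling the chord: F A C Eb Gb.
5th = C; 7th = Eb.
3 letter names make it a third; at 3 semitones (a half step narrower than major) the quality is minor.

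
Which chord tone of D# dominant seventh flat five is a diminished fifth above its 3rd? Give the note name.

Spelling the chord: D#, F##, A, C#.
The 3rd is F##. A diminished fifth above F## is C#.
C# is the chord's 7th.

C#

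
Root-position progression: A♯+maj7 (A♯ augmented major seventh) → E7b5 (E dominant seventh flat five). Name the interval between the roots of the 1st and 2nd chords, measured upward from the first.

The roots are A♯ and E.
A♯ up to E is 6 semitones, a half step narrower than a perfect fifth, so the interval is diminished.

diminished fifth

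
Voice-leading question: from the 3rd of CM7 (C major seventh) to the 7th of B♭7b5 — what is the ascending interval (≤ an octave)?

CM7 (C major seventh) has E as its 3rd, and B♭7b5 has A♭ as its 7th.
From E to A♭: 4 semitones over a fourth = diminished.

diminished 4th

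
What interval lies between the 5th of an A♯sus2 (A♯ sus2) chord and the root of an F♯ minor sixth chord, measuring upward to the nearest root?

m2

The 5th of A♯sus2 (A♯ sus2) is E♯; the root of F♯ minor sixth is F♯.
From E♯ to F♯: 1 semitone over a second = minor.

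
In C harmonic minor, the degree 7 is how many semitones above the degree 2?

The scale is C D Eb F G Ab B.
D up to B is a major sixth — 9 semitones.

9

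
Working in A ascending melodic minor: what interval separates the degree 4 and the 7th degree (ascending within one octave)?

Spelling A ascending melodic minor: A B C D E F# G#.
So we need the interval from D up to G#.
4 letter names make it a fourth; at 6 semitones (a half step wider than perfect) the quality is augmented.

augmented fourth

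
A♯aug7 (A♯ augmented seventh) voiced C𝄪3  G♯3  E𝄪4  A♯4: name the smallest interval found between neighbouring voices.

Adjacent intervals: C𝄪3→G♯3 = diminished fifth; G♯3→E𝄪4 = augmented sixth; E𝄪4→A♯4 = diminished fourth.
The smallest is E𝄪4 to A♯4, a diminished fourth (4 semitones).

diminished fourth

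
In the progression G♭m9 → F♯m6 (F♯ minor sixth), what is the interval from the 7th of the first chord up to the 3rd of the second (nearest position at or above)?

The 7th of G♭m9 is F♭; the 3rd of F♯m6 (F♯ minor sixth) is A.
3 letter names make it a third; at 5 semitones (a half step wider than major) the quality is augmented.

augmented third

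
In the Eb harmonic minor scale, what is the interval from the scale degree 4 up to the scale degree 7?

Eb harmonic minor: Eb F Gb Ab Bb Cb D.
So we need the interval from Ab up to D.
From Ab to D: 6 semitones over a fourth = augmented.

augmented fourth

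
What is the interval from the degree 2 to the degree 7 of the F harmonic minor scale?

major sixth

F harmonic minor: F G Ab Bb C Db E.
So we need the interval from G up to E.
Counting 6 letters and 9 half steps from G gives a major sixth.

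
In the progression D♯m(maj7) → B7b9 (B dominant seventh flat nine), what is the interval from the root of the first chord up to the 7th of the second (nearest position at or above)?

diminished fifth

The root of D♯m(maj7) is D♯; the 7th of B7b9 (B dominant seventh flat nine) is A.
From D♯ to A: 6 semitones over a fifth = diminished.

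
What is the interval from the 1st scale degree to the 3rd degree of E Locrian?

minor third

E locrian: E F G A B♭ C D.
That puts E below G.
E up to G is 3 semitones, a half step narrower than a major third, so the interval is minor.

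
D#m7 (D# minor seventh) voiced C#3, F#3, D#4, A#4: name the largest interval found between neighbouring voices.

Adjacent intervals: C#3→F#3 = perfect fourth; F#3→D#4 = major sixth; D#4→A#4 = perfect fifth.
The largest is F#3 to D#4, a major sixth (9 semitones).

M6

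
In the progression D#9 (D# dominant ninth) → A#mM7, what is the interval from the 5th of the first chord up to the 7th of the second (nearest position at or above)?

The 5th of D#9 (D# dominant ninth) is A#; the 7th of A#mM7 is G##.
From A# to G## is 11 semitones, exactly the major seventh.

major seventh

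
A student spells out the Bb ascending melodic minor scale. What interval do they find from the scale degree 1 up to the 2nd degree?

Spelling the Bb ascending melodic minor scale: Bb C Db Eb F G A.
So we need the interval from Bb up to C.
From Bb to C is 2 semitones, exactly the major second.

major 2nd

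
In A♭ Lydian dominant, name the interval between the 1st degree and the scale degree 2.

M2

Spelling A♭ Lydian dominant: A♭ B♭ C D E♭ F G♭.
That puts A♭ below B♭.
From A♭ to B♭ is 2 semitones, exactly the major second.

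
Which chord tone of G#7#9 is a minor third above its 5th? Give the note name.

Spelling the chord: G# B# D# F# A##.
The 5th is D#. A minor third above D# is F#.
F# is the chord's 7th.

F#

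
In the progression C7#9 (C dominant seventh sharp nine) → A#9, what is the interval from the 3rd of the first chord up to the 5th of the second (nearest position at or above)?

C7#9 (C dominant seventh sharp nine) has E as its 3rd, and A#9 has E# as its 5th.
From E to E#: 1 semitone over a unison = augmented.

augmented unison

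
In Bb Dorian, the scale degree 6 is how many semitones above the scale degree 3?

6

The scale is Bb C Db Eb F G Ab.
Db up to G is an augmented fourth — 6 semitones.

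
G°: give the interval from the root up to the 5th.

diminished fifth

Spelling the chord: G Bb Db.
Root = G; 5th = Db.
G up to Db is 6 semitones, a half step narrower than a perfect fifth, so the interval is diminished.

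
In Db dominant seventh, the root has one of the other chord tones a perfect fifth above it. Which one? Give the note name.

Ab

Spelling the chord: Db, F, Ab, Cb.
The root is Db. A perfect fifth above Db is Ab.
Ab is the chord's 5th.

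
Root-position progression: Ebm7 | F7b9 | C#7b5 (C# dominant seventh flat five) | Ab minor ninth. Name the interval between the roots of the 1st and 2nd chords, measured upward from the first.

The roots are Eb and F.
Eb up to F spans 2 letter names and 2 semitones — a major second.

M2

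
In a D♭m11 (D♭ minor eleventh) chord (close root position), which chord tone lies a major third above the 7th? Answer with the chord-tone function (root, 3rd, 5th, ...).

9th

The chord tones of D♭m11 (D♭ minor eleventh) are D♭ F♭ A♭ C♭ E♭ G♭.
The 7th is C♭. A major third above C♭ is E♭.
E♭ is the chord's 9th.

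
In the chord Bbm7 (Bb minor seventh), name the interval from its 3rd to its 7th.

Bb minor seventh: Bb, Db, F, Ab.
3rd = Db; 7th = Ab.
Db up to Ab spans 5 letter names and 7 semitones — a perfect fifth.

P5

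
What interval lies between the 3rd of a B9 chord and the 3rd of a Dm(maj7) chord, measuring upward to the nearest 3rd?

d3

B9 has D# as its 3rd, and Dm(maj7) has F as its 3rd.
D# up to F is 2 semitones, a whole step narrower than a major third, so the interval is diminished.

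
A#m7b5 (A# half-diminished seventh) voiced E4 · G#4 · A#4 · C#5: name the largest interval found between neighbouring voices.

major third

Adjacent intervals: E4→G#4 = major third; G#4→A#4 = major second; A#4→C#5 = minor third.
The largest is E4 to G#4, a major third (4 semitones).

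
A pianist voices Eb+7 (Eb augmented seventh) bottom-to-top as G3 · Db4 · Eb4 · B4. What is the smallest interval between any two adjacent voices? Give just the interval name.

Adjacent intervals: G3→Db4 = diminished fifth; Db4→Eb4 = major second; Eb4→B4 = augmented fifth.
The smallest is Db4 to Eb4, a major second (2 semitones).

major 2nd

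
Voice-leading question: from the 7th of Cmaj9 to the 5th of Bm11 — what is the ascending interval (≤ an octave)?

perfect 5th

Cmaj9 has B as its 7th, and Bm11 has F# as its 5th.
B up to F# spans 5 letter names and 7 semitones — a perfect fifth.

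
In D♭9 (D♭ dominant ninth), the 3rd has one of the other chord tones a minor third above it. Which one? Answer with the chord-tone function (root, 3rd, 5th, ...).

D♭ dominant ninth is spelled D♭-F-A♭-C♭-E♭.
The 3rd is F. A minor third above F is A♭.
A♭ is the chord's 5th.

5th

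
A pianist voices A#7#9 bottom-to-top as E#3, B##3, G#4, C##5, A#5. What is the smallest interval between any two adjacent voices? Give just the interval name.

Adjacent intervals: E#3→B##3 = augmented fifth; B##3→G#4 = diminished sixth; G#4→C##5 = augmented fourth; C##5→A#5 = minor sixth.
The smallest is G#4 to C##5, an augmented fourth (6 semitones).

augmented 4th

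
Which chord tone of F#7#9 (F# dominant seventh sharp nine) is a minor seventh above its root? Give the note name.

Spelling the chord: F#–A#–C#–E–G##.
The root is F#. A minor seventh above F# is E.
E is the chord's 7th.

E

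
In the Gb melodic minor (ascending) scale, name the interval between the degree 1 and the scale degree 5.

perfect 5th

Spelling the Gb melodic minor (ascending) scale: Gb Ab Bbb Cb Db Eb F.
That puts Gb below Db.
Gb up to Db spans 5 letter names and 7 semitones — a perfect fifth.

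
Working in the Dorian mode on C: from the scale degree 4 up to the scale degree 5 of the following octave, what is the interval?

The scale runs C D Eb F G A Bb.
That puts F below G.
Counting 9 letters and 14 half steps from F gives a major ninth.

major ninth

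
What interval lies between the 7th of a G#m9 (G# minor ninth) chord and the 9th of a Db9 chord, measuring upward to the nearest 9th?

diminished seventh

The 7th of G#m9 (G# minor ninth) is F#; the 9th of Db9 is Eb.
From F# to Eb: 9 semitones over a seventh = diminished.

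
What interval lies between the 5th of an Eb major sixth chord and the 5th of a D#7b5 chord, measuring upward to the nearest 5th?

The 5th of Eb major sixth is Bb; the 5th of D#7b5 is A.
Bb up to A spans 7 letter names and 11 semitones — a major seventh.

M7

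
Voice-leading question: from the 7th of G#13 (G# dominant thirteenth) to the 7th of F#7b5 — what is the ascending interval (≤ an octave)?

G#13 (G# dominant thirteenth) has F# as its 7th, and F#7b5 has E as its 7th.
7 letter names make it a seventh; at 10 semitones (a half step narrower than major) the quality is minor.

minor seventh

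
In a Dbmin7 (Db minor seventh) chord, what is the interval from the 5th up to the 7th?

minor 3rd

Db minor seventh: Db Fb Ab Cb.
That puts Ab below Cb.
3 letter names make it a third; at 3 semitones (a half step narrower than major) the quality is minor.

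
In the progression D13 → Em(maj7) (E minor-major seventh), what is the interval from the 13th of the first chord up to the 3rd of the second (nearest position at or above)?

The 13th of D13 is B; the 3rd of Em(maj7) (E minor-major seventh) is G.
6 letter names make it a sixth; at 8 semitones (a half step narrower than major) the quality is minor.

m6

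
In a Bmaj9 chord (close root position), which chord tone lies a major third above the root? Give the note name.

D#

Bmaj9: B, D♯, F♯, A♯, C♯.
The root is B. A major third above B is D♯.
D♯ is the chord's 3rd.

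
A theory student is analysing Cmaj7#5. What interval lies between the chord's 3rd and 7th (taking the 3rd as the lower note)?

perfect fifth

Spelling the chord: C, E, G#, B.
3rd = E; 7th = B.
E up to B spans 5 letter names and 7 semitones — a perfect fifth.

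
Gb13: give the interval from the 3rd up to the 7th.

Gb13 is spelled Gb–Bb–Db–Fb–Ab–Eb.
That puts Bb below Fb.
5 letter names make it a fifth; at 6 semitones (a half step narrower than perfect) the quality is diminished.
This 3–7 tritone is the characteristic tension at the heart of the dominant sound.

diminished fifth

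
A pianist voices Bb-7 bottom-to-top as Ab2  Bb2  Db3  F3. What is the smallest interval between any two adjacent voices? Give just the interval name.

Adjacent intervals: Ab2→Bb2 = major second; Bb2→Db3 = minor third; Db3→F3 = major third.
The smallest is Ab2 to Bb2, a major second (2 semitones).

major 2nd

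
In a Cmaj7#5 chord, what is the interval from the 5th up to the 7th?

m3

Spelling the chord: C, E, G#, B.
That puts G# below B.
G# up to B is 3 semitones, a half step narrower than a major third, so the interval is minor.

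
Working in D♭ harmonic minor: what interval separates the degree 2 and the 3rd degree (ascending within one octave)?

The scale runs D♭ E♭ F♭ G♭ A♭ B𝄫 C.
That puts E♭ below F♭.
E♭ up to F♭ is 1 semitone, a half step narrower than a major second, so the interval is minor.

m2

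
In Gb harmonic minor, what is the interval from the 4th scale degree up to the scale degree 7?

augmented fourth

Spelling Gb harmonic minor: Gb Ab Bbb Cb Db Ebb F.
4th scale degree = Cb; degree 7 = F.
4 letter names make it a fourth; at 6 semitones (a half step wider than perfect) the quality is augmented.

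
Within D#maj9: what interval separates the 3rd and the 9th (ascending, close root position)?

The chord tones of D#maj9 are D# F## A# C## E#.
The 3rd is F## and the 9th is E#.
From F## to E#: 10 semitones over a seventh = minor.

minor 7th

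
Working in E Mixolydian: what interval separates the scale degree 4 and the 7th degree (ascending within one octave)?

E mixolydian: E F# G# A B C# D.
Scale degree 4 = A; 7th scale degree = D.
From A to D is 5 semitones, exactly the perfect fourth.

perfect 4th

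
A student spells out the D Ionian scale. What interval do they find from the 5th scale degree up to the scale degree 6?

major second

D major: D E F# G A B C#.
5th scale degree = A; degree 6 = B.
From A to B is 2 semitones, exactly the major second.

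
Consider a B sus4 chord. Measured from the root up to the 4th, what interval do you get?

perfect fourth

Spelling the chord: B-E-F♯.
So we need the interval from B up to E.
B up to E spans 4 letter names and 5 semitones — a perfect fourth.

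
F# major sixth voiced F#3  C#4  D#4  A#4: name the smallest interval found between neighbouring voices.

major second

Adjacent intervals: F#3→C#4 = perfect fifth; C#4→D#4 = major second; D#4→A#4 = perfect fifth.
The smallest is C#4 to D#4, a major second (2 semitones).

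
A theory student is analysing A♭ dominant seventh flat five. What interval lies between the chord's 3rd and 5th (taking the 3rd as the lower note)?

A♭7b5 (A♭ dominant seventh flat five): A♭–C–E𝄫–G♭.
That puts C below E𝄫.
From C to E𝄫: 2 semitones over a third = diminished.

diminished third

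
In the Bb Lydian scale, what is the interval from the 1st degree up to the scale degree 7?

The scale runs Bb C D E F G A.
The 1st degree is Bb and the 7th scale degree is A.
From Bb to A is 11 semitones, exactly the major seventh.

major 7th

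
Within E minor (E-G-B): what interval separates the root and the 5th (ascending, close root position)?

That puts E below B.
From E to B is 7 semitones, exactly the perfect fifth.

perfect fifth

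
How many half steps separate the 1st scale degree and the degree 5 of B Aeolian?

The scale is B C# D E F# G A.
B up to F# is a perfect fifth — 7 semitones.

7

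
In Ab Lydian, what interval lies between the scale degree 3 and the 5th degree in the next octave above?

m10

Ab lydian: Ab Bb C D Eb F G.
That puts C below Eb.
From C to Eb: 15 semitones over a tenth = minor.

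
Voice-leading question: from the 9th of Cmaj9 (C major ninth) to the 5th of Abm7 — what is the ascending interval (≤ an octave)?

minor second

Cmaj9 (C major ninth) has D as its 9th, and Abm7 has Eb as its 5th.
From D to Eb: 1 semitone over a second = minor.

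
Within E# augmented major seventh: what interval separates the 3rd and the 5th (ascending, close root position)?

The chord tones of E#maj7#5 (E# augmented major seventh) are E#–G##–B##–D##.
3rd = G##; 5th = B##.
Counting 3 letters and 4 half steps from G## gives a major third.

major third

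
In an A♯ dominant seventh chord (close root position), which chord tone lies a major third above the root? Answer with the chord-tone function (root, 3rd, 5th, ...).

Spelling the chord: A♯-C𝄪-E♯-G♯.
The root is A♯. A major third above A♯ is C𝄪.
C𝄪 is the chord's 3rd.

3rd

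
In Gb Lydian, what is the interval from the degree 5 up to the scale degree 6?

Spelling Gb Lydian: Gb Ab Bb C Db Eb F.
So we need the interval from Db up to Eb.
From Db to Eb is 2 semitones, exactly the major second.

major second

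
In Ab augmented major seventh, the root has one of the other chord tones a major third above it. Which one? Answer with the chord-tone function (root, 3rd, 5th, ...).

3rd

The chord tones of Ab+maj7 are Ab C E G.
The root is Ab. A major third above Ab is C.
C is the chord's 3rd.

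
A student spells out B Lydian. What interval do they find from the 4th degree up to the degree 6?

The scale runs B C# D# E# F# G# A#.
So we need the interval from E# up to G#.
E# up to G# is 3 semitones, a half step narrower than a major third, so the interval is minor.

m3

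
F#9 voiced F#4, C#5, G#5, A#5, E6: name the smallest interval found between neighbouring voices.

Adjacent intervals: F#4→C#5 = perfect fifth; C#5→G#5 = perfect fifth; G#5→A#5 = major second; A#5→E6 = diminished fifth.
The smallest is G#5 to A#5, a major second (2 semitones).

M2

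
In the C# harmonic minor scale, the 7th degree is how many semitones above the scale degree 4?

The scale is C# D# E F# G# A B#.
F# up to B# is an augmented fourth — 6 semitones.

6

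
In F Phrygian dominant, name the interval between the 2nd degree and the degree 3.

augmented second

The scale runs F G♭ A B♭ C D♭ E♭.
2nd degree = G♭; 3rd degree = A.
G♭ up to A is 3 semitones, a half step wider than a major second, so the interval is augmented.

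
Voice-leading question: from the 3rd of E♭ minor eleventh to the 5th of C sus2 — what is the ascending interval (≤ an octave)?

A1

E♭ minor eleventh has G♭ as its 3rd, and C sus2 has G as its 5th.
G♭ up to G is 1 semitone, a half step wider than a perfect unison, so the interval is augmented.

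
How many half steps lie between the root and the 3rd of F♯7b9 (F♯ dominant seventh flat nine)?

4

F♯ dominant seventh flat nine: F♯–A♯–C♯–E–G.
F♯ to A♯ is a major third: 4 semitones.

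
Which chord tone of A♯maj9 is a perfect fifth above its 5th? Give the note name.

B#

A♯maj9: A♯ C𝄪 E♯ G𝄪 B♯.
The 5th is E♯. A perfect fifth above E♯ is B♯.
B♯ is the chord's 9th.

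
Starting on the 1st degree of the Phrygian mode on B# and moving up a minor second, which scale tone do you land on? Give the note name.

C#

The scale is B# C# D# E# F## G# A#.
The 1st degree is B#; a minor second above that is C# — scale degree 2.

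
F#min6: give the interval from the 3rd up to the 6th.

F#m6 (F# minor sixth): F#–A–C#–D#.
The 3rd is A and the 6th is D#.
4 letter names make it a fourth; at 6 semitones (a half step wider than perfect) the quality is augmented.

augmented 4th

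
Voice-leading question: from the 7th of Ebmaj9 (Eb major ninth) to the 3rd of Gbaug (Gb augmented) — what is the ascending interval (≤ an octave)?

minor sixth

The 7th of Ebmaj9 (Eb major ninth) is D; the 3rd of Gbaug (Gb augmented) is Bb.
D up to Bb is 8 semitones, a half step narrower than a major sixth, so the interval is minor.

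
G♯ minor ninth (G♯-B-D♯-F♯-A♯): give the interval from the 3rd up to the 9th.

So we need the interval from B up to A♯.
B up to A♯ spans 7 letter names and 11 semitones — a major seventh.

major seventh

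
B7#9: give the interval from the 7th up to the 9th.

augmented 3rd

B7#9: B-D♯-F♯-A-C𝄪.
That puts A below C𝄪.
3 letter names make it a third; at 5 semitones (a half step wider than major) the quality is augmented.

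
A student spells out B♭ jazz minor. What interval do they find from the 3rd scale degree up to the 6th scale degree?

Spelling B♭ jazz minor: B♭ C D♭ E♭ F G A.
The 3rd scale degree is D♭ and the 6th degree is G.
4 letter names make it a fourth; at 6 semitones (a half step wider than perfect) the quality is augmented.

augmented 4th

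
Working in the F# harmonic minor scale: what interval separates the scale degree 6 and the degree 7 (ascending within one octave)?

A2

Spelling the F# harmonic minor scale: F# G# A B C# D E#.
The scale degree 6 is D and the 7th scale degree is E#.
From D to E#: 3 semitones over a second = augmented.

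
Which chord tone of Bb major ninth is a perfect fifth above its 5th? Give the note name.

The chord tones of Bbmaj9 (Bb major ninth) are Bb D F A C.
The 5th is F. A perfect fifth above F is C.
C is the chord's 9th.

C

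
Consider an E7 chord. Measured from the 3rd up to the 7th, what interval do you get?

E7 is spelled E–G♯–B–D.
So we need the interval from G♯ up to D.
5 letter names make it a fifth; at 6 semitones (a half step narrower than perfect) the quality is diminished.
That tritone between 3rd and 7th is what gives the dominant seventh its pull toward resolution.

d5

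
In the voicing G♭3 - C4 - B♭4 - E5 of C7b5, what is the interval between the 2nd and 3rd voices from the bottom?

Those voices are C4 and B♭4.
7 letter names make it a seventh; at 10 semitones (a half step narrower than major) the quality is minor.

minor seventh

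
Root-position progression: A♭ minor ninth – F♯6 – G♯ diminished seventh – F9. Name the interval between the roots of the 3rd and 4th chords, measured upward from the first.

The roots are G♯ and F.
G♯ up to F is 9 semitones, a whole step narrower than a major seventh, so the interval is diminished.

d7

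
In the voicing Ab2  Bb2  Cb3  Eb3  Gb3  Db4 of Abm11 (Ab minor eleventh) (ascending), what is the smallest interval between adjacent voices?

Adjacent intervals: Ab2→Bb2 = major second; Bb2→Cb3 = minor second; Cb3→Eb3 = major third; Eb3→Gb3 = minor third; Gb3→Db4 = perfect fifth.
The smallest is Bb2 to Cb3, a minor second (1 semitone).

minor second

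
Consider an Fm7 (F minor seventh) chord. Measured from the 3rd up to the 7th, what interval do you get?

The chord tones of F-7 are F Ab C Eb.
That puts Ab below Eb.
Ab up to Eb spans 5 letter names and 7 semitones — a perfect fifth.

P5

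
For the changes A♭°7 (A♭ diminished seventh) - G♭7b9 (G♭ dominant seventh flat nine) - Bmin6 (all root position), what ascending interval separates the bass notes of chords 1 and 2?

The roots are A♭ and G♭.
A♭ up to G♭ is 10 semitones, a half step narrower than a major seventh, so the interval is minor.

minor seventh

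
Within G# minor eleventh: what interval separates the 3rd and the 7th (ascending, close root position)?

perfect fifth

G# minor eleventh is spelled G# B D# F# A# C#.
The 3rd is B and the 7th is F#.
Counting 5 letters and 7 half steps from B gives a perfect fifth.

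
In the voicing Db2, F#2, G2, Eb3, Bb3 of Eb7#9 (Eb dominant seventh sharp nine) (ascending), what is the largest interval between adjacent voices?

Adjacent intervals: Db2→F#2 = augmented third; F#2→G2 = minor second; G2→Eb3 = minor sixth; Eb3→Bb3 = perfect fifth.
The largest is G2 to Eb3, a minor sixth (8 semitones).

m6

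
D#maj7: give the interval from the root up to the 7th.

The chord tones of D# major seventh are D#, F##, A#, C##.
Root = D#; 7th = C##.
D# up to C## spans 7 letter names and 11 semitones — a major seventh.

major seventh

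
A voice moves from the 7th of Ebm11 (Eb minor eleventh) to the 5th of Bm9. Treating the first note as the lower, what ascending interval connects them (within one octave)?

Ebm11 (Eb minor eleventh) has Db as its 7th, and Bm9 has F# as its 5th.
3 letter names make it a third; at 5 semitones (a half step wider than major) the quality is augmented.

augmented third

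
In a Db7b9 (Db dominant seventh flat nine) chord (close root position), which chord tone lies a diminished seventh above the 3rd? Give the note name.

Db7b9: Db–F–Ab–Cb–Ebb.
The 3rd is F. A diminished seventh above F is Ebb.
Ebb is the chord's 9th.

Ebb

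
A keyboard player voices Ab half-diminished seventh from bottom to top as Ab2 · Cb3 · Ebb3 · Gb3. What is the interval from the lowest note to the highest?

m7

The outer voices are Ab2 and Gb3.
Ab up to Gb is 10 semitones, a half step narrower than a major seventh, so the interval is minor.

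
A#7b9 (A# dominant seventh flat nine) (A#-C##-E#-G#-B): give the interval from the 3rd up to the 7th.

diminished 5th

That puts C## below G#.
From C## to G#: 6 semitones over a fifth = diminished.
This 3–7 tritone is the characteristic tension at the heart of the dominant sound.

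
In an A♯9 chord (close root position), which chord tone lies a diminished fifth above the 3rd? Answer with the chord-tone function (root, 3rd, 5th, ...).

A♯ dominant ninth is spelled A♯ C𝄪 E♯ G♯ B♯.
The 3rd is C𝄪. A diminished fifth above C𝄪 is G♯.
G♯ is the chord's 7th.

7th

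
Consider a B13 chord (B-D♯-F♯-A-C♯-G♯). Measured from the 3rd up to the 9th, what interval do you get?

3rd = D♯; 9th = C♯.
7 letter names make it a seventh; at 10 semitones (a half step narrower than major) the quality is minor.

minor 7th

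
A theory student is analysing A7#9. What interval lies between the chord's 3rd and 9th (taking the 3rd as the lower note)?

Spelling the chord: A C# E G B#.
So we need the interval from C# up to B#.
C# up to B# spans 7 letter names and 11 semitones — a major seventh.

major seventh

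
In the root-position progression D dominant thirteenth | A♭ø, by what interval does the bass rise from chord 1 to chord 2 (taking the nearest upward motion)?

The roots are D and A♭.
5 letter names make it a fifth; at 6 semitones (a half step narrower than perfect) the quality is diminished.

diminished 5th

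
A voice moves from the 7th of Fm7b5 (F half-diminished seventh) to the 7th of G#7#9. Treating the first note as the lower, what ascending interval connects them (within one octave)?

The 7th of Fm7b5 (F half-diminished seventh) is Eb; the 7th of G#7#9 is F#.
2 letter names make it a second; at 3 semitones (a half step wider than major) the quality is augmented.

augmented 2nd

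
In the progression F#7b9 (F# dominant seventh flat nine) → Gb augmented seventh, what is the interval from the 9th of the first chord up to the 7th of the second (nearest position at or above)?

The 9th of F#7b9 (F# dominant seventh flat nine) is G; the 7th of Gb augmented seventh is Fb.
G up to Fb is 9 semitones, a whole step narrower than a major seventh, so the interval is diminished.

diminished seventh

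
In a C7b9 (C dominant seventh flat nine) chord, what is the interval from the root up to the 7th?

minor seventh

C7b9 (C dominant seventh flat nine) is spelled C-E-G-Bb-Db.
So we need the interval from C up to Bb.
From C to Bb: 10 semitones over a seventh = minor.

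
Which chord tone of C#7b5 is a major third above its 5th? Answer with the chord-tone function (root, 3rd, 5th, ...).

7th

The chord tones of C# dominant seventh flat five are C#-E#-G-B.
The 5th is G. A major third above G is B.
B is the chord's 7th.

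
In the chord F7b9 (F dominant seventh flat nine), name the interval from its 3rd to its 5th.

The chord tones of F7b9 are F A C E♭ G♭.
The 3rd is A and the 5th is C.
From A to C: 3 semitones over a third = minor.

minor third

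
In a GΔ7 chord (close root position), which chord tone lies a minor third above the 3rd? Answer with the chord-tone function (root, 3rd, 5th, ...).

Gmaj7: G B D F#.
The 3rd is B. A minor third above B is D.
D is the chord's 5th.

5th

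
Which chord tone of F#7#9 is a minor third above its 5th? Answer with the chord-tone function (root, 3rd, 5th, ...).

7th

F#7#9: F#-A#-C#-E-G##.
The 5th is C#. A minor third above C# is E.
E is the chord's 7th.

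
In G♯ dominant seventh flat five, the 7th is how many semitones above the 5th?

4

The chord tones of G♯7b5 are G♯, B♯, D, F♯.
D to F♯ is a major third: 4 semitones.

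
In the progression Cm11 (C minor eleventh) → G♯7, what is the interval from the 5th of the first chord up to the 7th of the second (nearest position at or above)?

Cm11 (C minor eleventh) has G as its 5th, and G♯7 has F♯ as its 7th.
G up to F♯ spans 7 letter names and 11 semitones — a major seventh.

M7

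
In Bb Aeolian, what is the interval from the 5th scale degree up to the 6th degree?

Spelling Bb Aeolian: Bb C Db Eb F Gb Ab.
So we need the interval from F up to Gb.
From F to Gb: 1 semitone over a second = minor.

minor second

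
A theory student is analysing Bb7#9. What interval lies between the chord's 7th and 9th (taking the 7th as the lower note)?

Bb7#9: Bb, D, F, Ab, C#.
That puts Ab below C#.
From Ab to C#: 5 semitones over a third = augmented.

A3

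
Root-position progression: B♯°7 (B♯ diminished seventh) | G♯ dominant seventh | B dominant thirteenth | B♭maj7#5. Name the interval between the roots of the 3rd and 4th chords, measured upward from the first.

The roots are B and B♭.
B up to B♭ is 11 semitones, a half step narrower than a perfect octave, so the interval is diminished.

diminished octave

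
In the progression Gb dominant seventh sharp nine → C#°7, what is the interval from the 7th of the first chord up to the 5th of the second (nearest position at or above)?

augmented second

The 7th of Gb dominant seventh sharp nine is Fb; the 5th of C#°7 is G.
Fb up to G is 3 semitones, a half step wider than a major second, so the interval is augmented.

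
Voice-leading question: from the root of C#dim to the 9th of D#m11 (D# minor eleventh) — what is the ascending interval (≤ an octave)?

C#dim has C# as its root, and D#m11 (D# minor eleventh) has E# as its 9th.
C# up to E# spans 3 letter names and 4 semitones — a major third.

major 3rd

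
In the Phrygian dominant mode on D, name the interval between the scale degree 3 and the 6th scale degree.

diminished fourth

Spelling the Phrygian dominant mode on D: D Eb F# G A Bb C.
So we need the interval from F# up to Bb.
F# up to Bb is 4 semitones, a half step narrower than a perfect fourth, so the interval is diminished.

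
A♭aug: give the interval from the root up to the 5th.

Spelling the chord: A♭, C, E.
That puts A♭ below E.
5 letter names make it a fifth; at 8 semitones (a half step wider than perfect) the quality is augmented.

augmented fifth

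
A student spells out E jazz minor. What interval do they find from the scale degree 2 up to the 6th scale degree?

perfect fifth

The scale runs E F# G A B C# D#.
The scale degree 2 is F# and the scale degree 6 is C#.
Counting 5 letters and 7 half steps from F# gives a perfect fifth.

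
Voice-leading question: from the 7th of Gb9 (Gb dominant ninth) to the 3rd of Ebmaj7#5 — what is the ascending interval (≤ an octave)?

Gb9 (Gb dominant ninth) has Fb as its 7th, and Ebmaj7#5 has G as its 3rd.
2 letter names make it a second; at 3 semitones (a half step wider than major) the quality is augmented.

A2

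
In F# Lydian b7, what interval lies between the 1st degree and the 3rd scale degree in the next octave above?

major tenth

The scale runs F# G# A# B# C# D# E.
1st degree = F#; 3rd scale degree (up an octave) = A#.
F# up to A# spans 10 letter names and 16 semitones — a major tenth.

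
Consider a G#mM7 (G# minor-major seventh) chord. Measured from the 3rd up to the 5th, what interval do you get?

major third

The chord tones of G#m(maj7) are G# B D# F##.
3rd = B; 5th = D#.
B up to D# spans 3 letter names and 4 semitones — a major third.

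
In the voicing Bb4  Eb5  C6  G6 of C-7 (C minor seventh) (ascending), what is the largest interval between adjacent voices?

Adjacent intervals: Bb4→Eb5 = perfect fourth; Eb5→C6 = major sixth; C6→G6 = perfect fifth.
The largest is Eb5 to C6, a major sixth (9 semitones).

major 6th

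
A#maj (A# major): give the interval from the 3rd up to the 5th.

A# major: A#-C##-E#.
The 3rd is C## and the 5th is E#.
C## up to E# is 3 semitones, a half step narrower than a major third, so the interval is minor.

minor 3rd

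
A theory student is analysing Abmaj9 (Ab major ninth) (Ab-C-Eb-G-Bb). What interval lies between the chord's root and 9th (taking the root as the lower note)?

The root is Ab and the 9th is Bb.
Ab up to Bb spans 9 letter names and 14 semitones — a major ninth.

major ninth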